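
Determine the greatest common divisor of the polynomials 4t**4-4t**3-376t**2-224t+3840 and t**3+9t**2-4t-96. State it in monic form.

Euclidean algorithm in ℚ[t]:
  4t**4-4t**3-376t**2-224t+3840 = (4t-40)(t**3+9t**2-4t-96) + (0)
The last nonzero remainder t**3+9t**2-4t-96 is already monic.

t**3+9t**2-4t-96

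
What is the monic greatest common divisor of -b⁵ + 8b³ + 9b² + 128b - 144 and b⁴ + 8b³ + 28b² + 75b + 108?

Euclidean algorithm in ℚ[b]:
  -b⁵ + 8b³ + 9b² + 128b - 144 = (-b + 8)(b⁴ + 8b³ + 28b² + 75b + 108) + (-28b³ - 140b² - 364b - 1008)
  b⁴ + 8b³ + 28b² + 75b + 108 = (-(1/28)b - 3/28)(-28b³ - 140b² - 364b - 1008) + (0)
Last nonzero remainder: -28b³ - 140b² - 364b - 1008. Dividing through by -28 gives the monic gcd b³ + 5b² + 13b + 36.

b³ + 5b² + 13b + 36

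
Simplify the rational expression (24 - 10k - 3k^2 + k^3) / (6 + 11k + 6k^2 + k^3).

Apply the Euclidean algorithm:
  k^3 - 3k^2 - 10k + 24 = (k^3 + 6k^2 + 11k + 6) + (-9k^2 - 21k + 18)
  k^3 + 6k^2 + 11k + 6 = (-(1/9)k - 11/27)(-9k^2 - 21k + 18) + ((40/9)k + 40/3)
  -9k^2 - 21k + 18 = (-(81/40)k + 27/20)((40/9)k + 40/3) + (0)
Last nonzero remainder: (40/9)k + 40/3. Dividing through by 40/9 gives the monic gcd k + 3.
Cancel k + 3 from numerator and denominator to get the reduced form.

(8 - 6k + k^2)/(2 + 3k + k^2)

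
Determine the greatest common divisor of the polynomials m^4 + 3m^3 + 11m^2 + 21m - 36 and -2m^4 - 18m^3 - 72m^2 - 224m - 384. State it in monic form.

m^2 + m + 12

Apply the Euclidean algorithm:
  m^4 + 3m^3 + 11m^2 + 21m - 36 = (-1/2)(-2m^4 - 18m^3 - 72m^2 - 224m - 384) + (-6m^3 - 25m^2 - 91m - 228)
  -2m^4 - 18m^3 - 72m^2 - 224m - 384 = ((1/3)m + 29/18)(-6m^3 - 25m^2 - 91m - 228) + (-(25/18)m^2 - (25/18)m - 50/3)
  -6m^3 - 25m^2 - 91m - 228 = ((108/25)m + 342/25)(-(25/18)m^2 - (25/18)m - 50/3) + (0)
Last nonzero remainder: -(25/18)m^2 - (25/18)m - 50/3. Dividing through by -25/18 gives the monic gcd m^2 + m + 12.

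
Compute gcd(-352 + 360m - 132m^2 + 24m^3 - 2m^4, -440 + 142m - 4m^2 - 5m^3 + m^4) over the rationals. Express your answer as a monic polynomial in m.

-88 + 46m - 10m^2 + m^3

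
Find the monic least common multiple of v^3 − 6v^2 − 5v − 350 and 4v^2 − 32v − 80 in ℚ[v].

Apply the Euclidean algorithm:
  v^3 − 6v^2 − 5v − 350 = ((1/4)v + 1/2)(4v^2 − 32v − 80) + (31v − 310)
  4v^2 − 32v − 80 = ((4/31)v + 8/31)(31v − 310) + (0)
Last nonzero remainder: 31v − 310. Dividing through by 31 gives the monic gcd v − 10.
Then lcm(f, g) = f·g / gcd(f, g); expanding and making the result monic gives the answer.

v^4 − 4v^3 − 17v^2 − 360v − 700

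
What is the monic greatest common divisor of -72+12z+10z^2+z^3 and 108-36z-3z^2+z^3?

By polynomial division,
  z^3+10z^2+12z-72 = (z^3-3z^2-36z+108) + (13z^2+48z-180)
  z^3-3z^2-36z+108 = ((1/13)z-87/169)(13z^2+48z-180) + ((432/169)z+2592/169)
  13z^2+48z-180 = ((2197/432)z-845/72)((432/169)z+2592/169) + (0)
Last nonzero remainder: (432/169)z+2592/169. Dividing through by 432/169 gives the monic gcd z+6.

6+z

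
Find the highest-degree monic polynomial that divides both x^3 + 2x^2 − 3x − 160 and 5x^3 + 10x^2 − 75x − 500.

By polynomial division,
  x^3 + 2x^2 − 3x − 160 = (1/5)(5x^3 + 10x^2 − 75x − 500) + (12x − 60)
  5x^3 + 10x^2 − 75x − 500 = ((5/12)x^2 + (35/12)x + 25/3)(12x − 60) + (0)
Last nonzero remainder: 12x − 60. Dividing through by 12 gives the monic gcd x − 5.

x − 5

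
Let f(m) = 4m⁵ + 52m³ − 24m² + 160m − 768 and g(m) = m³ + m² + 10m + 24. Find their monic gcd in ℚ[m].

m² − m + 12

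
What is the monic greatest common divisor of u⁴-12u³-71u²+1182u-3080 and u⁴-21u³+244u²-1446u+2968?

By polynomial division,
  u⁴-12u³-71u²+1182u-3080 = (u⁴-21u³+244u²-1446u+2968) + (9u³-315u²+2628u-6048)
  u⁴-21u³+244u²-1446u+2968 = ((1/9)u+14/9)(9u³-315u²+2628u-6048) + (442u²-4862u+12376)
  9u³-315u²+2628u-6048 = ((9/442)u-108/221)(442u²-4862u+12376) + (0)
Last nonzero remainder: 442u²-4862u+12376. Dividing through by 442 gives the monic gcd u²-11u+28.

u²-11u+28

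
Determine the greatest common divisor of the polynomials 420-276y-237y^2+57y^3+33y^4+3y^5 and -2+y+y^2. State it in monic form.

Euclidean algorithm in ℚ[y]:
  3y^5+33y^4+57y^3-237y^2-276y+420 = (3y^3+30y^2+33y-210)(y^2+y-2) + (0)
The last nonzero remainder y^2+y-2 is already monic.

-2+y+y^2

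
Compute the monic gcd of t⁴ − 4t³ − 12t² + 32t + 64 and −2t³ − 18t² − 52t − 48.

t + 2

By polynomial division,
  t⁴ − 4t³ − 12t² + 32t + 64 = (−(1/2)t + 13/2)(−2t³ − 18t² − 52t − 48) + (79t² + 346t + 376)
  −2t³ − 18t² − 52t − 48 = (−(2/79)t − 730/6241)(79t² + 346t + 376) + (−(12544/6241)t − 25088/6241)
  79t² + 346t + 376 = (−(493039/12544)t − 293327/3136)(−(12544/6241)t − 25088/6241) + (0)
Last nonzero remainder: −(12544/6241)t − 25088/6241. Dividing through by −12544/6241 gives the monic gcd t + 2.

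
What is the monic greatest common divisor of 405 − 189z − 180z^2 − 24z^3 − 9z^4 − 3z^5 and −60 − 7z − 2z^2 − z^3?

15 − 2z + z^2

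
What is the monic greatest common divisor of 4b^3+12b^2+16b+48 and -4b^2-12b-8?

Apply the Euclidean algorithm:
  4b^3+12b^2+16b+48 = (-b)(-4b^2-12b-8) + (8b+48)
  -4b^2-12b-8 = (-(1/2)b+3/2)(8b+48) + (-80)
  8b+48 = (-(1/10)b-3/5)(-80) + (0)
The last nonzero remainder is the constant -80, so the polynomials are coprime and gcd = 1.

1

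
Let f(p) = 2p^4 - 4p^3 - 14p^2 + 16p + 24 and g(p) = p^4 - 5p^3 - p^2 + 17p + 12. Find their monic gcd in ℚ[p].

Euclidean algorithm in ℚ[p]:
  2p^4 - 4p^3 - 14p^2 + 16p + 24 = (2)(p^4 - 5p^3 - p^2 + 17p + 12) + (6p^3 - 12p^2 - 18p)
  p^4 - 5p^3 - p^2 + 17p + 12 = ((1/6)p - 1/2)(6p^3 - 12p^2 - 18p) + (-4p^2 + 8p + 12)
  6p^3 - 12p^2 - 18p = (-(3/2)p)(-4p^2 + 8p + 12) + (0)
Last nonzero remainder: -4p^2 + 8p + 12. Dividing through by -4 gives the monic gcd p^2 - 2p - 3.

p^2 - 2p - 3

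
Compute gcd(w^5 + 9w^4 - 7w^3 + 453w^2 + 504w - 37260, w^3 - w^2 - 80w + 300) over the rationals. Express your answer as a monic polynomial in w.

w^2 + 4w - 60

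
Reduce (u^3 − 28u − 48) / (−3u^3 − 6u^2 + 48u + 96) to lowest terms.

Euclidean algorithm in ℚ[u]:
  u^3 − 28u − 48 = (−1/3)(−3u^3 − 6u^2 + 48u + 96) + (−2u^2 − 12u − 16)
  −3u^3 − 6u^2 + 48u + 96 = ((3/2)u − 6)(−2u^2 − 12u − 16) + (0)
Last nonzero remainder: −2u^2 − 12u − 16. Dividing through by −2 gives the monic gcd u^2 + 6u + 8.
Cancel u^2 + 6u + 8 from numerator and denominator to get the reduced form.

(−u + 6)/(3u − 12)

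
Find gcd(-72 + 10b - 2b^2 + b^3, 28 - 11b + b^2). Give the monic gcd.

-4 + b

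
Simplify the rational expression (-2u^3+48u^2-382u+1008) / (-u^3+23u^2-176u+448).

(2u-18)/(u-8)

Euclidean algorithm in ℚ[u]:
  -2u^3+48u^2-382u+1008 = (2)(-u^3+23u^2-176u+448) + (2u^2-30u+112)
  -u^3+23u^2-176u+448 = (-(1/2)u+4)(2u^2-30u+112) + (0)
Last nonzero remainder: 2u^2-30u+112. Dividing through by 2 gives the monic gcd u^2-15u+56.
Cancel u^2-15u+56 from numerator and denominator to get the reduced form.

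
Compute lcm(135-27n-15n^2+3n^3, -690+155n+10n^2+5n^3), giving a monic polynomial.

2070-189n-230n^2+12n^3+n^5

By polynomial division,
  3n^3-15n^2-27n+135 = (3/5)(5n^3+10n^2+155n-690) + (-21n^2-120n+549)
  5n^3+10n^2+155n-690 = (-(5/21)n+130/147)(-21n^2-120n+549) + ((19200/49)n-57600/49)
  -21n^2-120n+549 = (-(343/6400)n-2989/6400)((19200/49)n-57600/49) + (0)
Last nonzero remainder: (19200/49)n-57600/49. Dividing through by 19200/49 gives the monic gcd n-3.
Then lcm(f, g) = f·g / gcd(f, g); expanding and making the result monic gives the answer.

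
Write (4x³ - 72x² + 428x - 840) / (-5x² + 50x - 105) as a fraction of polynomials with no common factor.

(-4x² + 44x - 120)/(5x - 15)

Euclidean algorithm in ℚ[x]:
  4x³ - 72x² + 428x - 840 = (-(4/5)x + 32/5)(-5x² + 50x - 105) + (24x - 168)
  -5x² + 50x - 105 = (-(5/24)x + 5/8)(24x - 168) + (0)
Last nonzero remainder: 24x - 168. Dividing through by 24 gives the monic gcd x - 7.
Cancel x - 7 from numerator and denominator to get the reduced form.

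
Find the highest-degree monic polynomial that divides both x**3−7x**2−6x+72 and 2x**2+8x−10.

By polynomial division,
  x**3−7x**2−6x+72 = ((1/2)x−11/2)(2x**2+8x−10) + (43x+17)
  2x**2+8x−10 = ((2/43)x+310/1849)(43x+17) + (−23760/1849)
  43x+17 = (−(79507/23760)x−31433/23760)(−23760/1849) + (0)
The last nonzero remainder is the constant −23760/1849, so the polynomials are coprime and gcd = 1.

1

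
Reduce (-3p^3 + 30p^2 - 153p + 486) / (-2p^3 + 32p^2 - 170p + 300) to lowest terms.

(3p^2 - 12p + 81)/(2p^2 - 20p + 50)

Apply the Euclidean algorithm:
  -3p^3 + 30p^2 - 153p + 486 = (3/2)(-2p^3 + 32p^2 - 170p + 300) + (-18p^2 + 102p + 36)
  -2p^3 + 32p^2 - 170p + 300 = ((1/9)p - 31/27)(-18p^2 + 102p + 36) + (-(512/9)p + 1024/3)
  -18p^2 + 102p + 36 = ((81/256)p + 27/256)(-(512/9)p + 1024/3) + (0)
Last nonzero remainder: -(512/9)p + 1024/3. Dividing through by -512/9 gives the monic gcd p - 6.
Cancel p - 6 from numerator and denominator to get the reduced form.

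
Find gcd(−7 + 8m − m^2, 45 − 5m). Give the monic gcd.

Euclidean algorithm in ℚ[m]:
  −m^2 + 8m − 7 = ((1/5)m + 1/5)(−5m + 45) + (−16)
  −5m + 45 = ((5/16)m − 45/16)(−16) + (0)
The last nonzero remainder is the constant −16, so the polynomials are coprime and gcd = 1.

1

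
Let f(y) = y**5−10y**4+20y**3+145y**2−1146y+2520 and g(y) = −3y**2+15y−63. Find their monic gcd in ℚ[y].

Euclidean algorithm in ℚ[y]:
  y**5−10y**4+20y**3+145y**2−1146y+2520 = (−(1/3)y**3+(5/3)y**2+(26/3)y−40)(−3y**2+15y−63) + (0)
Last nonzero remainder: −3y**2+15y−63. Dividing through by −3 gives the monic gcd y**2−5y+21.

y**2−5y+21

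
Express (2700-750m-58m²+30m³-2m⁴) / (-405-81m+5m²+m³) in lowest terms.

By polynomial division,
  -2m⁴+30m³-58m²-750m+2700 = (-2m+40)(m³+5m²-81m-405) + (-420m²+1680m+18900)
  m³+5m²-81m-405 = (-(1/420)m-3/140)(-420m²+1680m+18900) + (0)
Last nonzero remainder: -420m²+1680m+18900. Dividing through by -420 gives the monic gcd m²-4m-45.
Cancel m²-4m-45 from numerator and denominator to get the reduced form.

(-60+22m-2m²)/(9+m)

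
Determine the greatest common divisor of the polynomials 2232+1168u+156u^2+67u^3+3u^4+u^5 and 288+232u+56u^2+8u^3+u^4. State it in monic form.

Repeated division with remainder:
  u^5+3u^4+67u^3+156u^2+1168u+2232 = (u−5)(u^4+8u^3+56u^2+232u+288) + (51u^3+204u^2+2040u+3672)
  u^4+8u^3+56u^2+232u+288 = ((1/51)u+4/51)(51u^3+204u^2+2040u+3672) + (0)
Last nonzero remainder: 51u^3+204u^2+2040u+3672. Dividing through by 51 gives the monic gcd u^3+4u^2+40u+72.

72+40u+4u^2+u^3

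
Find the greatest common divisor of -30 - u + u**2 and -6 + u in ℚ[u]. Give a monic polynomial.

Euclidean algorithm in ℚ[u]:
  u**2 - u - 30 = (u + 5)(u - 6) + (0)
The last nonzero remainder u - 6 is already monic.

-6 + u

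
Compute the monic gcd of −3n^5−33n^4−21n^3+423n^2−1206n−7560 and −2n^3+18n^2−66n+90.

Apply the Euclidean algorithm:
  −3n^5−33n^4−21n^3+423n^2−1206n−7560 = ((3/2)n^2+30n+231)(−2n^3+18n^2−66n+90) + (−1890n^2+11340n−28350)
  −2n^3+18n^2−66n+90 = ((1/945)n−1/315)(−1890n^2+11340n−28350) + (0)
Last nonzero remainder: −1890n^2+11340n−28350. Dividing through by −1890 gives the monic gcd n^2−6n+15.

n^2−6n+15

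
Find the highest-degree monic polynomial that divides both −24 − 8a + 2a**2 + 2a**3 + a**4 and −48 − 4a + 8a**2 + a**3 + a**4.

−4 + a**2

Apply the Euclidean algorithm:
  a**4 + 2a**3 + 2a**2 − 8a − 24 = (a**4 + a**3 + 8a**2 − 4a − 48) + (a**3 − 6a**2 − 4a + 24)
  a**4 + a**3 + 8a**2 − 4a − 48 = (a + 7)(a**3 − 6a**2 − 4a + 24) + (54a**2 − 216)
  a**3 − 6a**2 − 4a + 24 = ((1/54)a − 1/9)(54a**2 − 216) + (0)
Last nonzero remainder: 54a**2 − 216. Dividing through by 54 gives the monic gcd a**2 − 4.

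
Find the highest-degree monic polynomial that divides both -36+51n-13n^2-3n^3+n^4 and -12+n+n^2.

-12+n+n^2

Apply the Euclidean algorithm:
  n^4-3n^3-13n^2+51n-36 = (n^2-4n+3)(n^2+n-12) + (0)
The last nonzero remainder n^2+n-12 is already monic.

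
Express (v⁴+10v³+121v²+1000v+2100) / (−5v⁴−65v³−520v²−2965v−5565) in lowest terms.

(−v²−100)/(5v²+15v+265)

By polynomial division,
  v⁴+10v³+121v²+1000v+2100 = (−1/5)(−5v⁴−65v³−520v²−2965v−5565) + (−3v³+17v²+407v+987)
  −5v⁴−65v³−520v²−2965v−5565 = ((5/3)v+280/9)(−3v³+17v²+407v+987) + (−(15545/9)v²−(155450/9)v−108815/3)
  −3v³+17v²+407v+987 = ((27/15545)v−423/15545)(−(15545/9)v²−(155450/9)v−108815/3) + (0)
Last nonzero remainder: −(15545/9)v²−(155450/9)v−108815/3. Dividing through by −15545/9 gives the monic gcd v²+10v+21.
Cancel v²+10v+21 from numerator and denominator to get the reduced form.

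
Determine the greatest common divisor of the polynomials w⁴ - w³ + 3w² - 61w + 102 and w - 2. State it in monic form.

Repeated division with remainder:
  w⁴ - w³ + 3w² - 61w + 102 = (w³ + w² + 5w - 51)(w - 2) + (0)
The last nonzero remainder w - 2 is already monic.

w - 2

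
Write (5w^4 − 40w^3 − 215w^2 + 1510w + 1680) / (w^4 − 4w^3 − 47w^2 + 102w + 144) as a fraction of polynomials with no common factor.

(5w − 35)/(w − 3)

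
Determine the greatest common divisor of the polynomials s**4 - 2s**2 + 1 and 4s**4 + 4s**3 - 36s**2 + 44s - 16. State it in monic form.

s**2 - 2s + 1

By polynomial division,
  s**4 - 2s**2 + 1 = (1/4)(4s**4 + 4s**3 - 36s**2 + 44s - 16) + (-s**3 + 7s**2 - 11s + 5)
  4s**4 + 4s**3 - 36s**2 + 44s - 16 = (-4s - 32)(-s**3 + 7s**2 - 11s + 5) + (144s**2 - 288s + 144)
  -s**3 + 7s**2 - 11s + 5 = (-(1/144)s + 5/144)(144s**2 - 288s + 144) + (0)
Last nonzero remainder: 144s**2 - 288s + 144. Dividing through by 144 gives the monic gcd s**2 - 2s + 1.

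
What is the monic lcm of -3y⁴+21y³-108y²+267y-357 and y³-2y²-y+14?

y⁵-5y⁴+22y³-17y²-59y+238

Apply the Euclidean algorithm:
  -3y⁴+21y³-108y²+267y-357 = (-3y+15)(y³-2y²-y+14) + (-81y²+324y-567)
  y³-2y²-y+14 = (-(1/81)y-2/81)(-81y²+324y-567) + (0)
Last nonzero remainder: -81y²+324y-567. Dividing through by -81 gives the monic gcd y²-4y+7.
Then lcm(f, g) = f·g / gcd(f, g); expanding and making the result monic gives the answer.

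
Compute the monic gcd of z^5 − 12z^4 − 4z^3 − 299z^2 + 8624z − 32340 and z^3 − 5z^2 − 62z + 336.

z^2 − 13z + 42

Repeated division with remainder:
  z^5 − 12z^4 − 4z^3 − 299z^2 + 8624z − 32340 = (z^2 − 7z + 23)(z^3 − 5z^2 − 62z + 336) + (−954z^2 + 12402z − 40068)
  z^3 − 5z^2 − 62z + 336 = (−(1/954)z − 4/477)(−954z^2 + 12402z − 40068) + (0)
Last nonzero remainder: −954z^2 + 12402z − 40068. Dividing through by −954 gives the monic gcd z^2 − 13z + 42.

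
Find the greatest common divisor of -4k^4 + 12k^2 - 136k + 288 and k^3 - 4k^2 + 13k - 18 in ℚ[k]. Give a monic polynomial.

Repeated division with remainder:
  -4k^4 + 12k^2 - 136k + 288 = (-4k - 16)(k^3 - 4k^2 + 13k - 18) + (0)
The last nonzero remainder k^3 - 4k^2 + 13k - 18 is already monic.

k^3 - 4k^2 + 13k - 18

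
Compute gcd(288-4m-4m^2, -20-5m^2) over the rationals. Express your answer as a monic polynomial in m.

Euclidean algorithm in ℚ[m]:
  -4m^2-4m+288 = (4/5)(-5m^2-20) + (-4m+304)
  -5m^2-20 = ((5/4)m+95)(-4m+304) + (-28900)
  -4m+304 = ((1/7225)m-76/7225)(-28900) + (0)
The last nonzero remainder is the constant -28900, so the polynomials are coprime and gcd = 1.

1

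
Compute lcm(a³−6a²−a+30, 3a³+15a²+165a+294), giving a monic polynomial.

a⁵−3a⁴+30a³−267a²+41a+1470

Apply the Euclidean algorithm:
  a³−6a²−a+30 = (1/3)(3a³+15a²+165a+294) + (−11a²−56a−68)
  3a³+15a²+165a+294 = (−(3/11)a+3/121)(−11a²−56a−68) + ((17889/121)a+35778/121)
  −11a²−56a−68 = (−(1331/17889)a−4114/17889)((17889/121)a+35778/121) + (0)
Last nonzero remainder: (17889/121)a+35778/121. Dividing through by 17889/121 gives the monic gcd a+2.
Then lcm(f, g) = f·g / gcd(f, g); expanding and making the result monic gives the answer.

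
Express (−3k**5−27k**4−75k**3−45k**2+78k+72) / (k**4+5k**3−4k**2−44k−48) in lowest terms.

By polynomial division,
  −3k**5−27k**4−75k**3−45k**2+78k+72 = (−3k−12)(k**4+5k**3−4k**2−44k−48) + (−27k**3−225k**2−594k−504)
  k**4+5k**3−4k**2−44k−48 = (−(1/27)k+10/81)(−27k**3−225k**2−594k−504) + ((16/9)k**2+(32/3)k+128/9)
  −27k**3−225k**2−594k−504 = (−(243/16)k−567/16)((16/9)k**2+(32/3)k+128/9) + (0)
Last nonzero remainder: (16/9)k**2+(32/3)k+128/9. Dividing through by 16/9 gives the monic gcd k**2+6k+8.
Cancel k**2+6k+8 from numerator and denominator to get the reduced form.

(−3k**3−9k**2+3k+9)/(k**2−k−6)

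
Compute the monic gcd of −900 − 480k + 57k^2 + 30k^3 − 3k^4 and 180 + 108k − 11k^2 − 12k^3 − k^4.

6 + 5k + k^2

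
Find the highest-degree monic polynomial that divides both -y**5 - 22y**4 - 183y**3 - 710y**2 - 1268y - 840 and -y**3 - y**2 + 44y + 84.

y**2 + 8y + 12

Euclidean algorithm in ℚ[y]:
  -y**5 - 22y**4 - 183y**3 - 710y**2 - 1268y - 840 = (y**2 + 21y + 206)(-y**3 - y**2 + 44y + 84) + (-1512y**2 - 12096y - 18144)
  -y**3 - y**2 + 44y + 84 = ((1/1512)y - 1/216)(-1512y**2 - 12096y - 18144) + (0)
Last nonzero remainder: -1512y**2 - 12096y - 18144. Dividing through by -1512 gives the monic gcd y**2 + 8y + 12.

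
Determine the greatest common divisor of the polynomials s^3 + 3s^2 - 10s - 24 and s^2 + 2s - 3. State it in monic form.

1

Apply the Euclidean algorithm:
  s^3 + 3s^2 - 10s - 24 = (s + 1)(s^2 + 2s - 3) + (-9s - 21)
  s^2 + 2s - 3 = (-(1/9)s + 1/27)(-9s - 21) + (-20/9)
  -9s - 21 = ((81/20)s + 189/20)(-20/9) + (0)
The last nonzero remainder is the constant -20/9, so the polynomials are coprime and gcd = 1.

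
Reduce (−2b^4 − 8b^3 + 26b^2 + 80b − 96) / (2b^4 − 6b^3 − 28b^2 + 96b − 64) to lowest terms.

(−b^2 − b + 12)/(b^2 − 6b + 8)

Apply the Euclidean algorithm:
  −2b^4 − 8b^3 + 26b^2 + 80b − 96 = (−1)(2b^4 − 6b^3 − 28b^2 + 96b − 64) + (−14b^3 − 2b^2 + 176b − 160)
  2b^4 − 6b^3 − 28b^2 + 96b − 64 = (−(1/7)b + 22/49)(−14b^3 − 2b^2 + 176b − 160) + (−(96/49)b^2 − (288/49)b + 384/49)
  −14b^3 − 2b^2 + 176b − 160 = ((343/48)b − 245/12)(−(96/49)b^2 − (288/49)b + 384/49) + (0)
Last nonzero remainder: −(96/49)b^2 − (288/49)b + 384/49. Dividing through by −96/49 gives the monic gcd b^2 + 3b − 4.
Cancel b^2 + 3b − 4 from numerator and denominator to get the reduced form.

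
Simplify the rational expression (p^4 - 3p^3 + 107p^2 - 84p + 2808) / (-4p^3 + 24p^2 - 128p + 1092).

(-p^2 + 4p - 72)/(4p - 28)

By polynomial division,
  p^4 - 3p^3 + 107p^2 - 84p + 2808 = (-(1/4)p - 3/4)(-4p^3 + 24p^2 - 128p + 1092) + (93p^2 + 93p + 3627)
  -4p^3 + 24p^2 - 128p + 1092 = (-(4/93)p + 28/93)(93p^2 + 93p + 3627) + (0)
Last nonzero remainder: 93p^2 + 93p + 3627. Dividing through by 93 gives the monic gcd p^2 + p + 39.
Cancel p^2 + p + 39 from numerator and denominator to get the reduced form.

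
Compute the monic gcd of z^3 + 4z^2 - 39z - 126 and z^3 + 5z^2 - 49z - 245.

Euclidean algorithm in ℚ[z]:
  z^3 + 4z^2 - 39z - 126 = (z^3 + 5z^2 - 49z - 245) + (-z^2 + 10z + 119)
  z^3 + 5z^2 - 49z - 245 = (-z - 15)(-z^2 + 10z + 119) + (220z + 1540)
  -z^2 + 10z + 119 = (-(1/220)z + 17/220)(220z + 1540) + (0)
Last nonzero remainder: 220z + 1540. Dividing through by 220 gives the monic gcd z + 7.

z + 7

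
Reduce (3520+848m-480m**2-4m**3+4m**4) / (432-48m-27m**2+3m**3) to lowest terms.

Euclidean algorithm in ℚ[m]:
  4m**4-4m**3-480m**2+848m+3520 = ((4/3)m+32/3)(3m**3-27m**2-48m+432) + (-128m**2+784m-1088)
  3m**3-27m**2-48m+432 = (-(3/128)m+69/1024)(-128m**2+784m-1088) + (-(8085/64)m+8085/16)
  -128m**2+784m-1088 = ((8192/8085)m-17408/8085)(-(8085/64)m+8085/16) + (0)
Last nonzero remainder: -(8085/64)m+8085/16. Dividing through by -8085/64 gives the monic gcd m-4.
Cancel m-4 from numerator and denominator to get the reduced form.

(-880-432m+12m**2+4m**3)/(-108-15m+3m**2)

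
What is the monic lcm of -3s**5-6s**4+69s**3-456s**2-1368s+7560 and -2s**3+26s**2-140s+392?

Euclidean algorithm in ℚ[s]:
  -3s**5-6s**4+69s**3-456s**2-1368s+7560 = ((3/2)s**2+(45/2)s+153)(-2s**3+26s**2-140s+392) + (-1872s**2+11232s-52416)
  -2s**3+26s**2-140s+392 = ((1/936)s-7/936)(-1872s**2+11232s-52416) + (0)
Last nonzero remainder: -1872s**2+11232s-52416. Dividing through by -1872 gives the monic gcd s**2-6s+28.
Then lcm(f, g) = f·g / gcd(f, g); expanding and making the result monic gives the answer.

s**6-5s**5-37s**4+313s**3-608s**2-5712s+17640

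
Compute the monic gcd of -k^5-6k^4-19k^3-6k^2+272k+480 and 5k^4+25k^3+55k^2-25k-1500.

k^3+11k-60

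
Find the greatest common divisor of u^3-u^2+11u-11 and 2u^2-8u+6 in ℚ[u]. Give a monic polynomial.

Repeated division with remainder:
  u^3-u^2+11u-11 = ((1/2)u+3/2)(2u^2-8u+6) + (20u-20)
  2u^2-8u+6 = ((1/10)u-3/10)(20u-20) + (0)
Last nonzero remainder: 20u-20. Dividing through by 20 gives the monic gcd u-1.

u-1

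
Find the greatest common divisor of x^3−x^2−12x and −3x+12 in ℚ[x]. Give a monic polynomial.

x−4

Repeated division with remainder:
  x^3−x^2−12x = (−(1/3)x^2−x)(−3x+12) + (0)
Last nonzero remainder: −3x+12. Dividing through by −3 gives the monic gcd x−4.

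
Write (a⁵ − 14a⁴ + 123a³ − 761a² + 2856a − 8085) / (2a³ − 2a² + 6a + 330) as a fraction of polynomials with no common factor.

By polynomial division,
  a⁵ − 14a⁴ + 123a³ − 761a² + 2856a − 8085 = ((1/2)a² − (13/2)a + 107/2)(2a³ − 2a² + 6a + 330) + (−780a² + 4680a − 25740)
  2a³ − 2a² + 6a + 330 = (−(1/390)a − 1/78)(−780a² + 4680a − 25740) + (0)
Last nonzero remainder: −780a² + 4680a − 25740. Dividing through by −780 gives the monic gcd a² − 6a + 33.
Cancel a² − 6a + 33 from numerator and denominator to get the reduced form.

(a³ − 8a² + 42a − 245)/(2a + 10)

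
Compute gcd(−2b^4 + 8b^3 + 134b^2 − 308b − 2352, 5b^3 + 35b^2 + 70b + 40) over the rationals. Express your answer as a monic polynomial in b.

b + 4

Euclidean algorithm in ℚ[b]:
  −2b^4 + 8b^3 + 134b^2 − 308b − 2352 = (−(2/5)b + 22/5)(5b^3 + 35b^2 + 70b + 40) + (8b^2 − 600b − 2528)
  5b^3 + 35b^2 + 70b + 40 = ((5/8)b + 205/4)(8b^2 − 600b − 2528) + (32400b + 129600)
  8b^2 − 600b − 2528 = ((1/4050)b − 79/4050)(32400b + 129600) + (0)
Last nonzero remainder: 32400b + 129600. Dividing through by 32400 gives the monic gcd b + 4.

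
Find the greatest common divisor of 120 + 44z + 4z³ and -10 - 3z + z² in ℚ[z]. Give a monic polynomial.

2 + z

By polynomial division,
  4z³ + 44z + 120 = (4z + 12)(z² - 3z - 10) + (120z + 240)
  z² - 3z - 10 = ((1/120)z - 1/24)(120z + 240) + (0)
Last nonzero remainder: 120z + 240. Dividing through by 120 gives the monic gcd z + 2.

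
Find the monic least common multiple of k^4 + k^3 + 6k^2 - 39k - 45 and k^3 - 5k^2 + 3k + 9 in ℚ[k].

k^5 - 2k^4 + 3k^3 - 57k^2 + 72k + 135

Repeated division with remainder:
  k^4 + k^3 + 6k^2 - 39k - 45 = (k + 6)(k^3 - 5k^2 + 3k + 9) + (33k^2 - 66k - 99)
  k^3 - 5k^2 + 3k + 9 = ((1/33)k - 1/11)(33k^2 - 66k - 99) + (0)
Last nonzero remainder: 33k^2 - 66k - 99. Dividing through by 33 gives the monic gcd k^2 - 2k - 3.
Then lcm(f, g) = f·g / gcd(f, g); expanding and making the result monic gives the answer.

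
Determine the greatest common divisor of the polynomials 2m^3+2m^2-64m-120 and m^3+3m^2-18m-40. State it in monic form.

m^2+7m+10

Apply the Euclidean algorithm:
  2m^3+2m^2-64m-120 = (2)(m^3+3m^2-18m-40) + (-4m^2-28m-40)
  m^3+3m^2-18m-40 = (-(1/4)m+1)(-4m^2-28m-40) + (0)
Last nonzero remainder: -4m^2-28m-40. Dividing through by -4 gives the monic gcd m^2+7m+10.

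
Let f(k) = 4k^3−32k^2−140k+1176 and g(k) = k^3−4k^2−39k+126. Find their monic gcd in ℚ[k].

k^2−k−42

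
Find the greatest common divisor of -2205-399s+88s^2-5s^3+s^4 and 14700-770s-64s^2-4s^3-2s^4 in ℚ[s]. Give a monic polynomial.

Apply the Euclidean algorithm:
  s^4-5s^3+88s^2-399s-2205 = (-1/2)(-2s^4-4s^3-64s^2-770s+14700) + (-7s^3+56s^2-784s+5145)
  -2s^4-4s^3-64s^2-770s+14700 = ((2/7)s+20/7)(-7s^3+56s^2-784s+5145) + (0)
Last nonzero remainder: -7s^3+56s^2-784s+5145. Dividing through by -7 gives the monic gcd s^3-8s^2+112s-735.

-735+112s-8s^2+s^3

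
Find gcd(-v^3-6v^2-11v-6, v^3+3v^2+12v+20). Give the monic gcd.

v+2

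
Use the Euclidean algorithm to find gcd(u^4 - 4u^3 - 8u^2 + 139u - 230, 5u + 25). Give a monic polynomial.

By polynomial division,
  u^4 - 4u^3 - 8u^2 + 139u - 230 = ((1/5)u^3 - (9/5)u^2 + (37/5)u - 46/5)(5u + 25) + (0)
Last nonzero remainder: 5u + 25. Dividing through by 5 gives the monic gcd u + 5.

u + 5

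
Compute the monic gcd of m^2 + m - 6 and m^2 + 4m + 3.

m + 3

By polynomial division,
  m^2 + m - 6 = (m^2 + 4m + 3) + (-3m - 9)
  m^2 + 4m + 3 = (-(1/3)m - 1/3)(-3m - 9) + (0)
Last nonzero remainder: -3m - 9. Dividing through by -3 gives the monic gcd m + 3.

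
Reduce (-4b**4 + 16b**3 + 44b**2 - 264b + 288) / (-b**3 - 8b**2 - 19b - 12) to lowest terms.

Repeated division with remainder:
  -4b**4 + 16b**3 + 44b**2 - 264b + 288 = (4b - 48)(-b**3 - 8b**2 - 19b - 12) + (-264b**2 - 1128b - 288)
  -b**3 - 8b**2 - 19b - 12 = ((1/264)b + 41/2904)(-264b**2 - 1128b - 288) + (-(240/121)b - 960/121)
  -264b**2 - 1128b - 288 = ((1331/10)b + 363/10)(-(240/121)b - 960/121) + (0)
Last nonzero remainder: -(240/121)b - 960/121. Dividing through by -240/121 gives the monic gcd b + 4.
Cancel b + 4 from numerator and denominator to get the reduced form.

(4b**3 - 32b**2 + 84b - 72)/(b**2 + 4b + 3)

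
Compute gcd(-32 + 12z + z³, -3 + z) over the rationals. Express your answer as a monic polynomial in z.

1

Repeated division with remainder:
  z³ + 12z - 32 = (z² + 3z + 21)(z - 3) + (31)
  z - 3 = ((1/31)z - 3/31)(31) + (0)
The last nonzero remainder is the constant 31, so the polynomials are coprime and gcd = 1.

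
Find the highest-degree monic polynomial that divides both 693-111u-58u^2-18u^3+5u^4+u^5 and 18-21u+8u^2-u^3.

9-6u+u^2

Repeated division with remainder:
  u^5+5u^4-18u^3-58u^2-111u+693 = (-u^2-13u-65)(-u^3+8u^2-21u+18) + (207u^2-1242u+1863)
  -u^3+8u^2-21u+18 = (-(1/207)u+2/207)(207u^2-1242u+1863) + (0)
Last nonzero remainder: 207u^2-1242u+1863. Dividing through by 207 gives the monic gcd u^2-6u+9.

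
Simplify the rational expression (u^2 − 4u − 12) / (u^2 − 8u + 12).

By polynomial division,
  u^2 − 4u − 12 = (u^2 − 8u + 12) + (4u − 24)
  u^2 − 8u + 12 = ((1/4)u − 1/2)(4u − 24) + (0)
Last nonzero remainder: 4u − 24. Dividing through by 4 gives the monic gcd u − 6.
Cancel u − 6 from numerator and denominator to get the reduced form.

(u + 2)/(u − 2)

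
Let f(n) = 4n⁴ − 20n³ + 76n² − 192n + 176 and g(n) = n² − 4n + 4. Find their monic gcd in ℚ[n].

n² − 4n + 4

Apply the Euclidean algorithm:
  4n⁴ − 20n³ + 76n² − 192n + 176 = (4n² − 4n + 44)(n² − 4n + 4) + (0)
The last nonzero remainder n² − 4n + 4 is already monic.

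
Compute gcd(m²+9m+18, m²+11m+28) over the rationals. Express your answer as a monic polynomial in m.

1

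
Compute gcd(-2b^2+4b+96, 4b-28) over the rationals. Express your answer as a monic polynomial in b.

1

Repeated division with remainder:
  -2b^2+4b+96 = (-(1/2)b-5/2)(4b-28) + (26)
  4b-28 = ((2/13)b-14/13)(26) + (0)
The last nonzero remainder is the constant 26, so the polynomials are coprime and gcd = 1.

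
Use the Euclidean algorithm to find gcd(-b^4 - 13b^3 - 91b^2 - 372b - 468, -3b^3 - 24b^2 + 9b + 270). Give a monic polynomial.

b + 6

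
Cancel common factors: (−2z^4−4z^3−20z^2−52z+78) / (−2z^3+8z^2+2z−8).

(z^3+3z^2+13z+39)/(z^2−3z−4)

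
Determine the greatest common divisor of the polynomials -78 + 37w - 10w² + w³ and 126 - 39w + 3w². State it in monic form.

By polynomial division,
  w³ - 10w² + 37w - 78 = ((1/3)w + 1)(3w² - 39w + 126) + (34w - 204)
  3w² - 39w + 126 = ((3/34)w - 21/34)(34w - 204) + (0)
Last nonzero remainder: 34w - 204. Dividing through by 34 gives the monic gcd w - 6.

-6 + w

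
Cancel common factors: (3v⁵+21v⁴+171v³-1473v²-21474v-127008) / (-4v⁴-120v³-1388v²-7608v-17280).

By polynomial division,
  3v⁵+21v⁴+171v³-1473v²-21474v-127008 = (-(3/4)v+69/4)(-4v⁴-120v³-1388v²-7608v-17280) + (1200v³+16764v²+96804v+171072)
  -4v⁴-120v³-1388v²-7608v-17280 = (-(1/300)v-1603/30000)(1200v³+16764v²+96804v+171072) + (-(423909/2500)v²-(4662999/2500)v-5086908/625)
  1200v³+16764v²+96804v+171072 = (-(1000000/141303)v-990000/47101)(-(423909/2500)v²-(4662999/2500)v-5086908/625) + (0)
Last nonzero remainder: -(423909/2500)v²-(4662999/2500)v-5086908/625. Dividing through by -423909/2500 gives the monic gcd v²+11v+48.
Cancel v²+11v+48 from numerator and denominator to get the reduced form.

(-3v³+12v²-159v+2646)/(4v²+76v+360)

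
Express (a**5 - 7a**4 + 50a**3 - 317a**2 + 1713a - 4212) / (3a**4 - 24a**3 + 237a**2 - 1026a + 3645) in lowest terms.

By polynomial division,
  a**5 - 7a**4 + 50a**3 - 317a**2 + 1713a - 4212 = ((1/3)a + 1/3)(3a**4 - 24a**3 + 237a**2 - 1026a + 3645) + (-21a**3 - 54a**2 + 840a - 5427)
  3a**4 - 24a**3 + 237a**2 - 1026a + 3645 = (-(1/7)a + 74/49)(-21a**3 - 54a**2 + 840a - 5427) + ((21489/49)a**2 - (21489/7)a + 580203/49)
  -21a**3 - 54a**2 + 840a - 5427 = (-(343/7163)a - 3283/7163)((21489/49)a**2 - (21489/7)a + 580203/49) + (0)
Last nonzero remainder: (21489/49)a**2 - (21489/7)a + 580203/49. Dividing through by 21489/49 gives the monic gcd a**2 - 7a + 27.
Cancel a**2 - 7a + 27 from numerator and denominator to get the reduced form.

(a**3 + 23a - 156)/(3a**2 - 3a + 135)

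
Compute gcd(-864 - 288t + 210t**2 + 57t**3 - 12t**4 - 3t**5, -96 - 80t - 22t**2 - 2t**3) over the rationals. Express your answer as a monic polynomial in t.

Euclidean algorithm in ℚ[t]:
  -3t**5 - 12t**4 + 57t**3 + 210t**2 - 288t - 864 = ((3/2)t**2 - (21/2)t + 27)(-2t**3 - 22t**2 - 80t - 96) + (108t**2 + 864t + 1728)
  -2t**3 - 22t**2 - 80t - 96 = (-(1/54)t - 1/18)(108t**2 + 864t + 1728) + (0)
Last nonzero remainder: 108t**2 + 864t + 1728. Dividing through by 108 gives the monic gcd t**2 + 8t + 16.

16 + 8t + t**2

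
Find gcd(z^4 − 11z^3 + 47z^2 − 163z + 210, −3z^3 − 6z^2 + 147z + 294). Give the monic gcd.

z − 7

Repeated division with remainder:
  z^4 − 11z^3 + 47z^2 − 163z + 210 = (−(1/3)z + 13/3)(−3z^3 − 6z^2 + 147z + 294) + (122z^2 − 702z − 1064)
  −3z^3 − 6z^2 + 147z + 294 = (−(3/122)z − 1419/7442)(122z^2 − 702z − 1064) + (−(48438/3721)z + 339066/3721)
  122z^2 − 702z − 1064 = (−(226981/24219)z − 282796/24219)(−(48438/3721)z + 339066/3721) + (0)
Last nonzero remainder: −(48438/3721)z + 339066/3721. Dividing through by −48438/3721 gives the monic gcd z − 7.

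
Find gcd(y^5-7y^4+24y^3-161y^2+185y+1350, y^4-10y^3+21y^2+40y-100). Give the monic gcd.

Repeated division with remainder:
  y^5-7y^4+24y^3-161y^2+185y+1350 = (y+3)(y^4-10y^3+21y^2+40y-100) + (33y^3-264y^2+165y+1650)
  y^4-10y^3+21y^2+40y-100 = ((1/33)y-2/33)(33y^3-264y^2+165y+1650) + (0)
Last nonzero remainder: 33y^3-264y^2+165y+1650. Dividing through by 33 gives the monic gcd y^3-8y^2+5y+50.

y^3-8y^2+5y+50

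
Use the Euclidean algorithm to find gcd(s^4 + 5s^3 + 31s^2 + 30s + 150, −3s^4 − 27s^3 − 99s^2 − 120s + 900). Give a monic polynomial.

s^2 + 5s + 25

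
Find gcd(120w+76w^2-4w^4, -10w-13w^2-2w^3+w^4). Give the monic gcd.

By polynomial division,
  -4w^4+76w^2+120w = (-4)(w^4-2w^3-13w^2-10w) + (-8w^3+24w^2+80w)
  w^4-2w^3-13w^2-10w = (-(1/8)w-1/8)(-8w^3+24w^2+80w) + (0)
Last nonzero remainder: -8w^3+24w^2+80w. Dividing through by -8 gives the monic gcd w^3-3w^2-10w.

-10w-3w^2+w^3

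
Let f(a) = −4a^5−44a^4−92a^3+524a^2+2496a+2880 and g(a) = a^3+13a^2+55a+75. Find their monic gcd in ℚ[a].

a^2+8a+15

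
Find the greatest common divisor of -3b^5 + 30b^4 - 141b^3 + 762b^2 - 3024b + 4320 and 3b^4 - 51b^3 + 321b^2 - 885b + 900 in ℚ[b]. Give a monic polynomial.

b^3 - 12b^2 + 47b - 60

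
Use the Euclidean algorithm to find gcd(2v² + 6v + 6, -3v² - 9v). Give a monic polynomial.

1

Euclidean algorithm in ℚ[v]:
  2v² + 6v + 6 = (-2/3)(-3v² - 9v) + (6)
  -3v² - 9v = (-(1/2)v² - (3/2)v)(6) + (0)
The last nonzero remainder is the constant 6, so the polynomials are coprime and gcd = 1.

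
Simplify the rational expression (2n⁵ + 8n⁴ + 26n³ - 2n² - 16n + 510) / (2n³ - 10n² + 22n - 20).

Repeated division with remainder:
  2n⁵ + 8n⁴ + 26n³ - 2n² - 16n + 510 = (n² + 9n + 47)(2n³ - 10n² + 22n - 20) + (290n² - 870n + 1450)
  2n³ - 10n² + 22n - 20 = ((1/145)n - 2/145)(290n² - 870n + 1450) + (0)
Last nonzero remainder: 290n² - 870n + 1450. Dividing through by 290 gives the monic gcd n² - 3n + 5.
Cancel n² - 3n + 5 from numerator and denominator to get the reduced form.

(n³ + 7n² + 29n + 51)/(n - 2)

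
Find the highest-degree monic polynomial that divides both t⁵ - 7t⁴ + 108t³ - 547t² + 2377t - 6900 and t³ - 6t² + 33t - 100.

t³ - 6t² + 33t - 100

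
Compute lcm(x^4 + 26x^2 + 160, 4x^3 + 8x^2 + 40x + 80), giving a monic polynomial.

Apply the Euclidean algorithm:
  x^4 + 26x^2 + 160 = ((1/4)x - 1/2)(4x^3 + 8x^2 + 40x + 80) + (20x^2 + 200)
  4x^3 + 8x^2 + 40x + 80 = ((1/5)x + 2/5)(20x^2 + 200) + (0)
Last nonzero remainder: 20x^2 + 200. Dividing through by 20 gives the monic gcd x^2 + 10.
Then lcm(f, g) = f·g / gcd(f, g); expanding and making the result monic gives the answer.

x^5 + 2x^4 + 26x^3 + 52x^2 + 160x + 320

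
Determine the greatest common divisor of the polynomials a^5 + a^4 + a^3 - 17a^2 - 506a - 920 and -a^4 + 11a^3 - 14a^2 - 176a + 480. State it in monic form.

Repeated division with remainder:
  a^5 + a^4 + a^3 - 17a^2 - 506a - 920 = (-a - 12)(-a^4 + 11a^3 - 14a^2 - 176a + 480) + (119a^3 - 361a^2 - 2138a + 4840)
  -a^4 + 11a^3 - 14a^2 - 176a + 480 = (-(1/119)a + 948/14161)(119a^3 - 361a^2 - 2138a + 4840) + (-(110448/14161)a^2 + (110448/14161)a + 2208960/14161)
  119a^3 - 361a^2 - 2138a + 4840 = (-(1685159/110448)a + 1713481/55224)(-(110448/14161)a^2 + (110448/14161)a + 2208960/14161) + (0)
Last nonzero remainder: -(110448/14161)a^2 + (110448/14161)a + 2208960/14161. Dividing through by -110448/14161 gives the monic gcd a^2 - a - 20.

a^2 - a - 20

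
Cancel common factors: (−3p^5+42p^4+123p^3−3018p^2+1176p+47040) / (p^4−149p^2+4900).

(−3p^2+12p+96)/(p+10)

By polynomial division,
  −3p^5+42p^4+123p^3−3018p^2+1176p+47040 = (−3p+42)(p^4−149p^2+4900) + (−324p^3+3240p^2+15876p−158760)
  p^4−149p^2+4900 = (−(1/324)p−5/162)(−324p^3+3240p^2+15876p−158760) + (0)
Last nonzero remainder: −324p^3+3240p^2+15876p−158760. Dividing through by −324 gives the monic gcd p^3−10p^2−49p+490.
Cancel p^3−10p^2−49p+490 from numerator and denominator to get the reduced form.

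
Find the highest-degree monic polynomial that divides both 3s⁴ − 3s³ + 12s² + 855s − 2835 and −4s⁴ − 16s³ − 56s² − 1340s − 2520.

s³ + 2s² + 10s + 315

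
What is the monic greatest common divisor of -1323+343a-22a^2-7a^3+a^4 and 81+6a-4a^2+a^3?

27-7a+a^2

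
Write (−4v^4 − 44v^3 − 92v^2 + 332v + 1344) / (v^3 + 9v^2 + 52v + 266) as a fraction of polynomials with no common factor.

Euclidean algorithm in ℚ[v]:
  −4v^4 − 44v^3 − 92v^2 + 332v + 1344 = (−4v − 8)(v^3 + 9v^2 + 52v + 266) + (188v^2 + 1812v + 3472)
  v^3 + 9v^2 + 52v + 266 = ((1/188)v − 15/4418)(188v^2 + 1812v + 3472) + ((87662/2209)v + 613634/2209)
  188v^2 + 1812v + 3472 = ((207646/43831)v + 547832/43831)((87662/2209)v + 613634/2209) + (0)
Last nonzero remainder: (87662/2209)v + 613634/2209. Dividing through by 87662/2209 gives the monic gcd v + 7.
Cancel v + 7 from numerator and denominator to get the reduced form.

(−4v^3 − 16v^2 + 20v + 192)/(v^2 + 2v + 38)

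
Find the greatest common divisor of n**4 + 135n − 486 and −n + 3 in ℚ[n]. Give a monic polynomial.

Euclidean algorithm in ℚ[n]:
  n**4 + 135n − 486 = (−n**3 − 3n**2 − 9n − 162)(−n + 3) + (0)
Last nonzero remainder: −n + 3. Dividing through by −1 gives the monic gcd n − 3.

n − 3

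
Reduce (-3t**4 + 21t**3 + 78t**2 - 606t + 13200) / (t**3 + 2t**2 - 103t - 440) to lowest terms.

(-3t**2 + 12t - 150)/(t + 5)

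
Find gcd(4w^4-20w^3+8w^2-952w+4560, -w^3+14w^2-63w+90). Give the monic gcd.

Repeated division with remainder:
  4w^4-20w^3+8w^2-952w+4560 = (-4w-36)(-w^3+14w^2-63w+90) + (260w^2-2860w+7800)
  -w^3+14w^2-63w+90 = (-(1/260)w+3/260)(260w^2-2860w+7800) + (0)
Last nonzero remainder: 260w^2-2860w+7800. Dividing through by 260 gives the monic gcd w^2-11w+30.

w^2-11w+30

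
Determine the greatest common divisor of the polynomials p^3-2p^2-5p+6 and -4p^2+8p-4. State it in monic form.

Apply the Euclidean algorithm:
  p^3-2p^2-5p+6 = (-(1/4)p)(-4p^2+8p-4) + (-6p+6)
  -4p^2+8p-4 = ((2/3)p-2/3)(-6p+6) + (0)
Last nonzero remainder: -6p+6. Dividing through by -6 gives the monic gcd p-1.

p-1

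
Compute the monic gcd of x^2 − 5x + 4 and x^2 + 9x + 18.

1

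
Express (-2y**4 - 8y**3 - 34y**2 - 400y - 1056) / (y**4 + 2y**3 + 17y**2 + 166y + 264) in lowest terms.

Euclidean algorithm in ℚ[y]:
  -2y**4 - 8y**3 - 34y**2 - 400y - 1056 = (-2)(y**4 + 2y**3 + 17y**2 + 166y + 264) + (-4y**3 - 68y - 528)
  y**4 + 2y**3 + 17y**2 + 166y + 264 = (-(1/4)y - 1/2)(-4y**3 - 68y - 528) + (0)
Last nonzero remainder: -4y**3 - 68y - 528. Dividing through by -4 gives the monic gcd y**3 + 17y + 132.
Cancel y**3 + 17y + 132 from numerator and denominator to get the reduced form.

(-2y - 8)/(y + 2)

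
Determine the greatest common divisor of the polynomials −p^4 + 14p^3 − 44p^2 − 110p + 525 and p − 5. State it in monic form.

p − 5

Apply the Euclidean algorithm:
  −p^4 + 14p^3 − 44p^2 − 110p + 525 = (−p^3 + 9p^2 + p − 105)(p − 5) + (0)
The last nonzero remainder p − 5 is already monic.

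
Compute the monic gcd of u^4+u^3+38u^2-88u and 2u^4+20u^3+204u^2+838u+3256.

u^2+3u+44

Apply the Euclidean algorithm:
  u^4+u^3+38u^2-88u = (1/2)(2u^4+20u^3+204u^2+838u+3256) + (-9u^3-64u^2-507u-1628)
  2u^4+20u^3+204u^2+838u+3256 = (-(2/9)u-52/81)(-9u^3-64u^2-507u-1628) + ((4070/81)u^2+(4070/27)u+179080/81)
  -9u^3-64u^2-507u-1628 = (-(729/4070)u-81/110)((4070/81)u^2+(4070/27)u+179080/81) + (0)
Last nonzero remainder: (4070/81)u^2+(4070/27)u+179080/81. Dividing through by 4070/81 gives the monic gcd u^2+3u+44.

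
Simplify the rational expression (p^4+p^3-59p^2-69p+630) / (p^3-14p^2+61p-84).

By polynomial division,
  p^4+p^3-59p^2-69p+630 = (p+15)(p^3-14p^2+61p-84) + (90p^2-900p+1890)
  p^3-14p^2+61p-84 = ((1/90)p-2/45)(90p^2-900p+1890) + (0)
Last nonzero remainder: 90p^2-900p+1890. Dividing through by 90 gives the monic gcd p^2-10p+21.
Cancel p^2-10p+21 from numerator and denominator to get the reduced form.

(p^2+11p+30)/(p-4)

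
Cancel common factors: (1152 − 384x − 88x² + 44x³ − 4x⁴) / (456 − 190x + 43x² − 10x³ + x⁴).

By polynomial division,
  −4x⁴ + 44x³ − 88x² − 384x + 1152 = (−4)(x⁴ − 10x³ + 43x² − 190x + 456) + (4x³ + 84x² − 1144x + 2976)
  x⁴ − 10x³ + 43x² − 190x + 456 = ((1/4)x − 31/4)(4x³ + 84x² − 1144x + 2976) + (980x² − 9800x + 23520)
  4x³ + 84x² − 1144x + 2976 = ((1/245)x + 31/245)(980x² − 9800x + 23520) + (0)
Last nonzero remainder: 980x² − 9800x + 23520. Dividing through by 980 gives the monic gcd x² − 10x + 24.
Cancel x² − 10x + 24 from numerator and denominator to get the reduced form.

(48 + 4x − 4x²)/(19 + x²)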